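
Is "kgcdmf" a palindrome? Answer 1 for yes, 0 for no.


Input: kgcdmf
Reversed: fmdcgk
  Compare pos 0 ('k') with pos 5 ('f'): MISMATCH
  Compare pos 1 ('g') with pos 4 ('m'): MISMATCH
  Compare pos 2 ('c') with pos 3 ('d'): MISMATCH
Result: not a palindrome

0


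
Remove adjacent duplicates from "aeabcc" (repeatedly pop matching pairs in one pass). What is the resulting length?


Input: aeabcc
Stack-based adjacent duplicate removal:
  Read 'a': push. Stack: a
  Read 'e': push. Stack: ae
  Read 'a': push. Stack: aea
  Read 'b': push. Stack: aeab
  Read 'c': push. Stack: aeabc
  Read 'c': matches stack top 'c' => pop. Stack: aeab
Final stack: "aeab" (length 4)

4


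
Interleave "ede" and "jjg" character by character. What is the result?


Interleaving "ede" and "jjg":
  Position 0: 'e' from first, 'j' from second => "ej"
  Position 1: 'd' from first, 'j' from second => "dj"
  Position 2: 'e' from first, 'g' from second => "eg"
Result: ejdjeg

ejdjeg


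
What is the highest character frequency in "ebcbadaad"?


Input: ebcbadaad
Character counts:
  'a': 3
  'b': 2
  'c': 1
  'd': 2
  'e': 1
Maximum frequency: 3

3


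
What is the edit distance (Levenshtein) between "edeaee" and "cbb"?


Computing edit distance: "edeaee" -> "cbb"
DP table:
           c    b    b
      0    1    2    3
  e   1    1    2    3
  d   2    2    2    3
  e   3    3    3    3
  a   4    4    4    4
  e   5    5    5    5
  e   6    6    6    6
Edit distance = dp[6][3] = 6

6


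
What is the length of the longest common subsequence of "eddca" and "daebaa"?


LCS of "eddca" and "daebaa"
DP table:
           d    a    e    b    a    a
      0    0    0    0    0    0    0
  e   0    0    0    1    1    1    1
  d   0    1    1    1    1    1    1
  d   0    1    1    1    1    1    1
  c   0    1    1    1    1    1    1
  a   0    1    2    2    2    2    2
LCS length = dp[5][6] = 2

2


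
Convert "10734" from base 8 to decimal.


Input: "10734" in base 8
Positional expansion:
  Digit '1' (value 1) x 8^4 = 4096
  Digit '0' (value 0) x 8^3 = 0
  Digit '7' (value 7) x 8^2 = 448
  Digit '3' (value 3) x 8^1 = 24
  Digit '4' (value 4) x 8^0 = 4
Sum = 4572

4572


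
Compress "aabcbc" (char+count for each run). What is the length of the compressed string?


Input: aabcbc
Runs:
  'a' x 2 => "a2"
  'b' x 1 => "b1"
  'c' x 1 => "c1"
  'b' x 1 => "b1"
  'c' x 1 => "c1"
Compressed: "a2b1c1b1c1"
Compressed length: 10

10


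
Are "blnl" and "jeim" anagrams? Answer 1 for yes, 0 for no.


Strings: "blnl", "jeim"
Sorted first:  blln
Sorted second: eijm
Differ at position 0: 'b' vs 'e' => not anagrams

0


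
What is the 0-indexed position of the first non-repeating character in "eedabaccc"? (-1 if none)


Input: eedabaccc
Character frequencies:
  'a': 2
  'b': 1
  'c': 3
  'd': 1
  'e': 2
Scanning left to right for freq == 1:
  Position 0 ('e'): freq=2, skip
  Position 1 ('e'): freq=2, skip
  Position 2 ('d'): unique! => answer = 2

2


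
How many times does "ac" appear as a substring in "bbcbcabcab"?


Searching for "ac" in "bbcbcabcab"
Scanning each position:
  Position 0: "bb" => no
  Position 1: "bc" => no
  Position 2: "cb" => no
  Position 3: "bc" => no
  Position 4: "ca" => no
  Position 5: "ab" => no
  Position 6: "bc" => no
  Position 7: "ca" => no
  Position 8: "ab" => no
Total occurrences: 0

0


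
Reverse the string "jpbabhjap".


Input: jpbabhjap
Reading characters right to left:
  Position 8: 'p'
  Position 7: 'a'
  Position 6: 'j'
  Position 5: 'h'
  Position 4: 'b'
  Position 3: 'a'
  Position 2: 'b'
  Position 1: 'p'
  Position 0: 'j'
Reversed: pajhbabpj

pajhbabpj


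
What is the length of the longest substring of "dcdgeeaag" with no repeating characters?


Input: "dcdgeeaag"
Sliding window (track last position of each char):
  Position 0 ('d'): window [0,0] length 1 -- new best
  Position 1 ('c'): window [0,1] length 2 -- new best
  Position 2 ('d'): repeat (last at 0), move window start to 1
  Position 2 ('d'): window [1,2] length 2
  Position 3 ('g'): window [1,3] length 3 -- new best
  Position 4 ('e'): window [1,4] length 4 -- new best
  Position 5 ('e'): repeat (last at 4), move window start to 5
  Position 5 ('e'): window [5,5] length 1
  Position 6 ('a'): window [5,6] length 2
  Position 7 ('a'): repeat (last at 6), move window start to 7
  Position 7 ('a'): window [7,7] length 1
  Position 8 ('g'): window [7,8] length 2
Longest substring with no repeats: "cdge" with length 4

4


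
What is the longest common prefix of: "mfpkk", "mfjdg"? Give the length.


Words: mfpkk, mfjdg
  Position 0: all 'm' => match
  Position 1: all 'f' => match
  Position 2: ('p', 'j') => mismatch, stop
LCP = "mf" (length 2)

2


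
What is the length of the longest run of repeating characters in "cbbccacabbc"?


Input: "cbbccacabbc"
Scanning for longest run:
  Position 1 ('b'): new char, reset run to 1
  Position 2 ('b'): continues run of 'b', length=2
  Position 3 ('c'): new char, reset run to 1
  Position 4 ('c'): continues run of 'c', length=2
  Position 5 ('a'): new char, reset run to 1
  Position 6 ('c'): new char, reset run to 1
  Position 7 ('a'): new char, reset run to 1
  Position 8 ('b'): new char, reset run to 1
  Position 9 ('b'): continues run of 'b', length=2
  Position 10 ('c'): new char, reset run to 1
Longest run: 'b' with length 2

2


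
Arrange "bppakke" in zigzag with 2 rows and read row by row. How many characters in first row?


Zigzag "bppakke" into 2 rows:
Placing characters:
  'b' => row 0
  'p' => row 1
  'p' => row 0
  'a' => row 1
  'k' => row 0
  'k' => row 1
  'e' => row 0
Rows:
  Row 0: "bpke"
  Row 1: "pak"
First row length: 4

4


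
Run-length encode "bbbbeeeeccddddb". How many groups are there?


Input: bbbbeeeeccddddb
Scanning for consecutive runs:
  Group 1: 'b' x 4 (positions 0-3)
  Group 2: 'e' x 4 (positions 4-7)
  Group 3: 'c' x 2 (positions 8-9)
  Group 4: 'd' x 4 (positions 10-13)
  Group 5: 'b' x 1 (positions 14-14)
Total groups: 5

5


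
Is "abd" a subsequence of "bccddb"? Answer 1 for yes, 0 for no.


Check if "abd" is a subsequence of "bccddb"
Greedy scan:
  Position 0 ('b'): no match needed
  Position 1 ('c'): no match needed
  Position 2 ('c'): no match needed
  Position 3 ('d'): no match needed
  Position 4 ('d'): no match needed
  Position 5 ('b'): no match needed
Only matched 0/3 characters => not a subsequence

0


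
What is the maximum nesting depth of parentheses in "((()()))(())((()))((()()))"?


Input: "((()()))(())((()))((()()))"
Tracking depth:
  Position 0 '(': depth becomes 1
  Position 1 '(': depth becomes 2
  Position 2 '(': depth becomes 3
  Position 3 ')': depth becomes 2
  Position 4 '(': depth becomes 3
  Position 5 ')': depth becomes 2
  Position 6 ')': depth becomes 1
  Position 7 ')': depth becomes 0
  Position 8 '(': depth becomes 1
  Position 9 '(': depth becomes 2
  Position 10 ')': depth becomes 1
  Position 11 ')': depth becomes 0
  Position 12 '(': depth becomes 1
  Position 13 '(': depth becomes 2
  Position 14 '(': depth becomes 3
  Position 15 ')': depth becomes 2
  Position 16 ')': depth becomes 1
  Position 17 ')': depth becomes 0
  Position 18 '(': depth becomes 1
  Position 19 '(': depth becomes 2
  Position 20 '(': depth becomes 3
  Position 21 ')': depth becomes 2
  Position 22 '(': depth becomes 3
  Position 23 ')': depth becomes 2
  Position 24 ')': depth becomes 1
  Position 25 ')': depth becomes 0
Maximum depth reached: 3

3


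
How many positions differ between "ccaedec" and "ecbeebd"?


Comparing "ccaedec" and "ecbeebd" position by position:
  Position 0: 'c' vs 'e' => DIFFER
  Position 1: 'c' vs 'c' => same
  Position 2: 'a' vs 'b' => DIFFER
  Position 3: 'e' vs 'e' => same
  Position 4: 'd' vs 'e' => DIFFER
  Position 5: 'e' vs 'b' => DIFFER
  Position 6: 'c' vs 'd' => DIFFER
Positions that differ: 5

5


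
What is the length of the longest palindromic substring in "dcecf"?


Input: "dcecf"
Checking substrings for palindromes:
  [1:4] "cec" (len 3) => palindrome
Longest palindromic substring: "cec" with length 3

3


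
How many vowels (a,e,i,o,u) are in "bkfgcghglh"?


Input: bkfgcghglh
Checking each character:
  'b' at position 0: consonant
  'k' at position 1: consonant
  'f' at position 2: consonant
  'g' at position 3: consonant
  'c' at position 4: consonant
  'g' at position 5: consonant
  'h' at position 6: consonant
  'g' at position 7: consonant
  'l' at position 8: consonant
  'h' at position 9: consonant
Total vowels: 0

0


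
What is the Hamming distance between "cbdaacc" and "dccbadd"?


Comparing "cbdaacc" and "dccbadd" position by position:
  Position 0: 'c' vs 'd' => differ
  Position 1: 'b' vs 'c' => differ
  Position 2: 'd' vs 'c' => differ
  Position 3: 'a' vs 'b' => differ
  Position 4: 'a' vs 'a' => same
  Position 5: 'c' vs 'd' => differ
  Position 6: 'c' vs 'd' => differ
Total differences (Hamming distance): 6

6


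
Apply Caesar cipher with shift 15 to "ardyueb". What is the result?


Caesar cipher: shift "ardyueb" by 15
  'a' (pos 0) + 15 = pos 15 = 'p'
  'r' (pos 17) + 15 = pos 6 = 'g'
  'd' (pos 3) + 15 = pos 18 = 's'
  'y' (pos 24) + 15 = pos 13 = 'n'
  'u' (pos 20) + 15 = pos 9 = 'j'
  'e' (pos 4) + 15 = pos 19 = 't'
  'b' (pos 1) + 15 = pos 16 = 'q'
Result: pgsnjtq

pgsnjtq


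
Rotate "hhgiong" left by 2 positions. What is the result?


Input: "hhgiong", rotate left by 2
First 2 characters: "hh"
Remaining characters: "giong"
Concatenate remaining + first: "giong" + "hh" = "gionghh"

gionghh


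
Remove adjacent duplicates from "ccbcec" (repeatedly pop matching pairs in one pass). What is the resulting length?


Input: ccbcec
Stack-based adjacent duplicate removal:
  Read 'c': push. Stack: c
  Read 'c': matches stack top 'c' => pop. Stack: (empty)
  Read 'b': push. Stack: b
  Read 'c': push. Stack: bc
  Read 'e': push. Stack: bce
  Read 'c': push. Stack: bcec
Final stack: "bcec" (length 4)

4


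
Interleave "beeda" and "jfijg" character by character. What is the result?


Interleaving "beeda" and "jfijg":
  Position 0: 'b' from first, 'j' from second => "bj"
  Position 1: 'e' from first, 'f' from second => "ef"
  Position 2: 'e' from first, 'i' from second => "ei"
  Position 3: 'd' from first, 'j' from second => "dj"
  Position 4: 'a' from first, 'g' from second => "ag"
Result: bjefeidjag

bjefeidjag


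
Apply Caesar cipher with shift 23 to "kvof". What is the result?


Caesar cipher: shift "kvof" by 23
  'k' (pos 10) + 23 = pos 7 = 'h'
  'v' (pos 21) + 23 = pos 18 = 's'
  'o' (pos 14) + 23 = pos 11 = 'l'
  'f' (pos 5) + 23 = pos 2 = 'c'
Result: hslc

hslc


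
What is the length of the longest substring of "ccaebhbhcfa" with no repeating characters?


Input: "ccaebhbhcfa"
Sliding window (track last position of each char):
  Position 0 ('c'): window [0,0] length 1 -- new best
  Position 1 ('c'): repeat (last at 0), move window start to 1
  Position 1 ('c'): window [1,1] length 1
  Position 2 ('a'): window [1,2] length 2 -- new best
  Position 3 ('e'): window [1,3] length 3 -- new best
  Position 4 ('b'): window [1,4] length 4 -- new best
  Position 5 ('h'): window [1,5] length 5 -- new best
  Position 6 ('b'): repeat (last at 4), move window start to 5
  Position 6 ('b'): window [5,6] length 2
  Position 7 ('h'): repeat (last at 5), move window start to 6
  Position 7 ('h'): window [6,7] length 2
  Position 8 ('c'): window [6,8] length 3
  Position 9 ('f'): window [6,9] length 4
  Position 10 ('a'): window [6,10] length 5
Longest substring with no repeats: "caebh" with length 5

5


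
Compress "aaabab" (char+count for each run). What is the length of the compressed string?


Input: aaabab
Runs:
  'a' x 3 => "a3"
  'b' x 1 => "b1"
  'a' x 1 => "a1"
  'b' x 1 => "b1"
Compressed: "a3b1a1b1"
Compressed length: 8

8


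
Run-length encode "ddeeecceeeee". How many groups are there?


Input: ddeeecceeeee
Scanning for consecutive runs:
  Group 1: 'd' x 2 (positions 0-1)
  Group 2: 'e' x 3 (positions 2-4)
  Group 3: 'c' x 2 (positions 5-6)
  Group 4: 'e' x 5 (positions 7-11)
Total groups: 4

4


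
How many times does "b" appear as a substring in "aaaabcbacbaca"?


Searching for "b" in "aaaabcbacbaca"
Scanning each position:
  Position 0: "a" => no
  Position 1: "a" => no
  Position 2: "a" => no
  Position 3: "a" => no
  Position 4: "b" => MATCH
  Position 5: "c" => no
  Position 6: "b" => MATCH
  Position 7: "a" => no
  Position 8: "c" => no
  Position 9: "b" => MATCH
  Position 10: "a" => no
  Position 11: "c" => no
  Position 12: "a" => no
Total occurrences: 3

3


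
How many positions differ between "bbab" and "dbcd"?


Comparing "bbab" and "dbcd" position by position:
  Position 0: 'b' vs 'd' => DIFFER
  Position 1: 'b' vs 'b' => same
  Position 2: 'a' vs 'c' => DIFFER
  Position 3: 'b' vs 'd' => DIFFER
Positions that differ: 3

3


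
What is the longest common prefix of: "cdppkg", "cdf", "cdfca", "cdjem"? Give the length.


Words: cdppkg, cdf, cdfca, cdjem
  Position 0: all 'c' => match
  Position 1: all 'd' => match
  Position 2: ('p', 'f', 'f', 'j') => mismatch, stop
LCP = "cd" (length 2)

2


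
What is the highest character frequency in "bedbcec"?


Input: bedbcec
Character counts:
  'b': 2
  'c': 2
  'd': 1
  'e': 2
Maximum frequency: 2

2


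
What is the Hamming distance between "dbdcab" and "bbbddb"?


Comparing "dbdcab" and "bbbddb" position by position:
  Position 0: 'd' vs 'b' => differ
  Position 1: 'b' vs 'b' => same
  Position 2: 'd' vs 'b' => differ
  Position 3: 'c' vs 'd' => differ
  Position 4: 'a' vs 'd' => differ
  Position 5: 'b' vs 'b' => same
Total differences (Hamming distance): 4

4


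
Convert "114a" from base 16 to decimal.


Input: "114a" in base 16
Positional expansion:
  Digit '1' (value 1) x 16^3 = 4096
  Digit '1' (value 1) x 16^2 = 256
  Digit '4' (value 4) x 16^1 = 64
  Digit 'a' (value 10) x 16^0 = 10
Sum = 4426

4426


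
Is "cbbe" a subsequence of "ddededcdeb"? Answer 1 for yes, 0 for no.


Check if "cbbe" is a subsequence of "ddededcdeb"
Greedy scan:
  Position 0 ('d'): no match needed
  Position 1 ('d'): no match needed
  Position 2 ('e'): no match needed
  Position 3 ('d'): no match needed
  Position 4 ('e'): no match needed
  Position 5 ('d'): no match needed
  Position 6 ('c'): matches sub[0] = 'c'
  Position 7 ('d'): no match needed
  Position 8 ('e'): no match needed
  Position 9 ('b'): matches sub[1] = 'b'
Only matched 2/4 characters => not a subsequence

0


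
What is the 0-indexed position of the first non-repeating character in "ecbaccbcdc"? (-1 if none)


Input: ecbaccbcdc
Character frequencies:
  'a': 1
  'b': 2
  'c': 5
  'd': 1
  'e': 1
Scanning left to right for freq == 1:
  Position 0 ('e'): unique! => answer = 0

0


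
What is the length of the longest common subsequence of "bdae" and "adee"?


LCS of "bdae" and "adee"
DP table:
           a    d    e    e
      0    0    0    0    0
  b   0    0    0    0    0
  d   0    0    1    1    1
  a   0    1    1    1    1
  e   0    1    1    2    2
LCS length = dp[4][4] = 2

2


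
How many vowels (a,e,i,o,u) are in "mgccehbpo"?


Input: mgccehbpo
Checking each character:
  'm' at position 0: consonant
  'g' at position 1: consonant
  'c' at position 2: consonant
  'c' at position 3: consonant
  'e' at position 4: vowel (running total: 1)
  'h' at position 5: consonant
  'b' at position 6: consonant
  'p' at position 7: consonant
  'o' at position 8: vowel (running total: 2)
Total vowels: 2

2


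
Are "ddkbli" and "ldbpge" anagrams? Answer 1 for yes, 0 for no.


Strings: "ddkbli", "ldbpge"
Sorted first:  bddikl
Sorted second: bdeglp
Differ at position 2: 'd' vs 'e' => not anagrams

0


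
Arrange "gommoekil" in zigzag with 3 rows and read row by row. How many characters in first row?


Zigzag "gommoekil" into 3 rows:
Placing characters:
  'g' => row 0
  'o' => row 1
  'm' => row 2
  'm' => row 1
  'o' => row 0
  'e' => row 1
  'k' => row 2
  'i' => row 1
  'l' => row 0
Rows:
  Row 0: "gol"
  Row 1: "omei"
  Row 2: "mk"
First row length: 3

3


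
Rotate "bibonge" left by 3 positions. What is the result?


Input: "bibonge", rotate left by 3
First 3 characters: "bib"
Remaining characters: "onge"
Concatenate remaining + first: "onge" + "bib" = "ongebib"

ongebib


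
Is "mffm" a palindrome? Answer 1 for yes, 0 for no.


Input: mffm
Reversed: mffm
  Compare pos 0 ('m') with pos 3 ('m'): match
  Compare pos 1 ('f') with pos 2 ('f'): match
Result: palindrome

1


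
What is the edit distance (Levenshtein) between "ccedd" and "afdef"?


Computing edit distance: "ccedd" -> "afdef"
DP table:
           a    f    d    e    f
      0    1    2    3    4    5
  c   1    1    2    3    4    5
  c   2    2    2    3    4    5
  e   3    3    3    3    3    4
  d   4    4    4    3    4    4
  d   5    5    5    4    4    5
Edit distance = dp[5][5] = 5

5


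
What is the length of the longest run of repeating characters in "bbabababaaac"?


Input: "bbabababaaac"
Scanning for longest run:
  Position 1 ('b'): continues run of 'b', length=2
  Position 2 ('a'): new char, reset run to 1
  Position 3 ('b'): new char, reset run to 1
  Position 4 ('a'): new char, reset run to 1
  Position 5 ('b'): new char, reset run to 1
  Position 6 ('a'): new char, reset run to 1
  Position 7 ('b'): new char, reset run to 1
  Position 8 ('a'): new char, reset run to 1
  Position 9 ('a'): continues run of 'a', length=2
  Position 10 ('a'): continues run of 'a', length=3
  Position 11 ('c'): new char, reset run to 1
Longest run: 'a' with length 3

3


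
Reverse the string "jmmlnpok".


Input: jmmlnpok
Reading characters right to left:
  Position 7: 'k'
  Position 6: 'o'
  Position 5: 'p'
  Position 4: 'n'
  Position 3: 'l'
  Position 2: 'm'
  Position 1: 'm'
  Position 0: 'j'
Reversed: kopnlmmj

kopnlmmj


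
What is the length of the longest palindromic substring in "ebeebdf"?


Input: "ebeebdf"
Checking substrings for palindromes:
  [1:5] "beeb" (len 4) => palindrome
  [0:3] "ebe" (len 3) => palindrome
  [2:4] "ee" (len 2) => palindrome
Longest palindromic substring: "beeb" with length 4

4


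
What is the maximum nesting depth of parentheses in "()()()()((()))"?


Input: "()()()()((()))"
Tracking depth:
  Position 0 '(': depth becomes 1
  Position 1 ')': depth becomes 0
  Position 2 '(': depth becomes 1
  Position 3 ')': depth becomes 0
  Position 4 '(': depth becomes 1
  Position 5 ')': depth becomes 0
  Position 6 '(': depth becomes 1
  Position 7 ')': depth becomes 0
  Position 8 '(': depth becomes 1
  Position 9 '(': depth becomes 2
  Position 10 '(': depth becomes 3
  Position 11 ')': depth becomes 2
  Position 12 ')': depth becomes 1
  Position 13 ')': depth becomes 0
Maximum depth reached: 3

3


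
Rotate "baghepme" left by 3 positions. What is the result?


Input: "baghepme", rotate left by 3
First 3 characters: "bag"
Remaining characters: "hepme"
Concatenate remaining + first: "hepme" + "bag" = "hepmebag"

hepmebag


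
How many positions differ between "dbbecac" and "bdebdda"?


Comparing "dbbecac" and "bdebdda" position by position:
  Position 0: 'd' vs 'b' => DIFFER
  Position 1: 'b' vs 'd' => DIFFER
  Position 2: 'b' vs 'e' => DIFFER
  Position 3: 'e' vs 'b' => DIFFER
  Position 4: 'c' vs 'd' => DIFFER
  Position 5: 'a' vs 'd' => DIFFER
  Position 6: 'c' vs 'a' => DIFFER
Positions that differ: 7

7


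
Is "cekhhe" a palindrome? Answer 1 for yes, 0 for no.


Input: cekhhe
Reversed: ehhkec
  Compare pos 0 ('c') with pos 5 ('e'): MISMATCH
  Compare pos 1 ('e') with pos 4 ('h'): MISMATCH
  Compare pos 2 ('k') with pos 3 ('h'): MISMATCH
Result: not a palindrome

0


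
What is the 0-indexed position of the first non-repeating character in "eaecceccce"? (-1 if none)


Input: eaecceccce
Character frequencies:
  'a': 1
  'c': 5
  'e': 4
Scanning left to right for freq == 1:
  Position 0 ('e'): freq=4, skip
  Position 1 ('a'): unique! => answer = 1

1


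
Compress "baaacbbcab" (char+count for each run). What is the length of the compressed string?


Input: baaacbbcab
Runs:
  'b' x 1 => "b1"
  'a' x 3 => "a3"
  'c' x 1 => "c1"
  'b' x 2 => "b2"
  'c' x 1 => "c1"
  'a' x 1 => "a1"
  'b' x 1 => "b1"
Compressed: "b1a3c1b2c1a1b1"
Compressed length: 14

14


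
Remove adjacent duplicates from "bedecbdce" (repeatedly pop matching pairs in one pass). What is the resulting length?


Input: bedecbdce
Stack-based adjacent duplicate removal:
  Read 'b': push. Stack: b
  Read 'e': push. Stack: be
  Read 'd': push. Stack: bed
  Read 'e': push. Stack: bede
  Read 'c': push. Stack: bedec
  Read 'b': push. Stack: bedecb
  Read 'd': push. Stack: bedecbd
  Read 'c': push. Stack: bedecbdc
  Read 'e': push. Stack: bedecbdce
Final stack: "bedecbdce" (length 9)

9


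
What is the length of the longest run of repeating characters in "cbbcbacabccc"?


Input: "cbbcbacabccc"
Scanning for longest run:
  Position 1 ('b'): new char, reset run to 1
  Position 2 ('b'): continues run of 'b', length=2
  Position 3 ('c'): new char, reset run to 1
  Position 4 ('b'): new char, reset run to 1
  Position 5 ('a'): new char, reset run to 1
  Position 6 ('c'): new char, reset run to 1
  Position 7 ('a'): new char, reset run to 1
  Position 8 ('b'): new char, reset run to 1
  Position 9 ('c'): new char, reset run to 1
  Position 10 ('c'): continues run of 'c', length=2
  Position 11 ('c'): continues run of 'c', length=3
Longest run: 'c' with length 3

3


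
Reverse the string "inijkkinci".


Input: inijkkinci
Reading characters right to left:
  Position 9: 'i'
  Position 8: 'c'
  Position 7: 'n'
  Position 6: 'i'
  Position 5: 'k'
  Position 4: 'k'
  Position 3: 'j'
  Position 2: 'i'
  Position 1: 'n'
  Position 0: 'i'
Reversed: icnikkjini

icnikkjini


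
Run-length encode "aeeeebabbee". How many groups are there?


Input: aeeeebabbee
Scanning for consecutive runs:
  Group 1: 'a' x 1 (positions 0-0)
  Group 2: 'e' x 4 (positions 1-4)
  Group 3: 'b' x 1 (positions 5-5)
  Group 4: 'a' x 1 (positions 6-6)
  Group 5: 'b' x 2 (positions 7-8)
  Group 6: 'e' x 2 (positions 9-10)
Total groups: 6

6


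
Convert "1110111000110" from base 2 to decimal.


Input: "1110111000110" in base 2
Positional expansion:
  Digit '1' (value 1) x 2^12 = 4096
  Digit '1' (value 1) x 2^11 = 2048
  Digit '1' (value 1) x 2^10 = 1024
  Digit '0' (value 0) x 2^9 = 0
  Digit '1' (value 1) x 2^8 = 256
  Digit '1' (value 1) x 2^7 = 128
  Digit '1' (value 1) x 2^6 = 64
  Digit '0' (value 0) x 2^5 = 0
  Digit '0' (value 0) x 2^4 = 0
  Digit '0' (value 0) x 2^3 = 0
  Digit '1' (value 1) x 2^2 = 4
  Digit '1' (value 1) x 2^1 = 2
  Digit '0' (value 0) x 2^0 = 0
Sum = 7622

7622


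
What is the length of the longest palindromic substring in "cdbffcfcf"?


Input: "cdbffcfcf"
Checking substrings for palindromes:
  [4:9] "fcfcf" (len 5) => palindrome
  [4:7] "fcf" (len 3) => palindrome
  [5:8] "cfc" (len 3) => palindrome
  [6:9] "fcf" (len 3) => palindrome
  [3:5] "ff" (len 2) => palindrome
Longest palindromic substring: "fcfcf" with length 5

5


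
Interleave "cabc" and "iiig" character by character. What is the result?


Interleaving "cabc" and "iiig":
  Position 0: 'c' from first, 'i' from second => "ci"
  Position 1: 'a' from first, 'i' from second => "ai"
  Position 2: 'b' from first, 'i' from second => "bi"
  Position 3: 'c' from first, 'g' from second => "cg"
Result: ciaibicg

ciaibicg


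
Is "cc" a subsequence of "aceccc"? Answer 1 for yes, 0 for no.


Check if "cc" is a subsequence of "aceccc"
Greedy scan:
  Position 0 ('a'): no match needed
  Position 1 ('c'): matches sub[0] = 'c'
  Position 2 ('e'): no match needed
  Position 3 ('c'): matches sub[1] = 'c'
  Position 4 ('c'): no match needed
  Position 5 ('c'): no match needed
All 2 characters matched => is a subsequence

1


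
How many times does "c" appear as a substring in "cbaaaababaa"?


Searching for "c" in "cbaaaababaa"
Scanning each position:
  Position 0: "c" => MATCH
  Position 1: "b" => no
  Position 2: "a" => no
  Position 3: "a" => no
  Position 4: "a" => no
  Position 5: "a" => no
  Position 6: "b" => no
  Position 7: "a" => no
  Position 8: "b" => no
  Position 9: "a" => no
  Position 10: "a" => no
Total occurrences: 1

1


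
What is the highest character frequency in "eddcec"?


Input: eddcec
Character counts:
  'c': 2
  'd': 2
  'e': 2
Maximum frequency: 2

2


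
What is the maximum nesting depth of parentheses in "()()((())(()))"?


Input: "()()((())(()))"
Tracking depth:
  Position 0 '(': depth becomes 1
  Position 1 ')': depth becomes 0
  Position 2 '(': depth becomes 1
  Position 3 ')': depth becomes 0
  Position 4 '(': depth becomes 1
  Position 5 '(': depth becomes 2
  Position 6 '(': depth becomes 3
  Position 7 ')': depth becomes 2
  Position 8 ')': depth becomes 1
  Position 9 '(': depth becomes 2
  Position 10 '(': depth becomes 3
  Position 11 ')': depth becomes 2
  Position 12 ')': depth becomes 1
  Position 13 ')': depth becomes 0
Maximum depth reached: 3

3


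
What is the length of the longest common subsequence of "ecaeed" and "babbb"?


LCS of "ecaeed" and "babbb"
DP table:
           b    a    b    b    b
      0    0    0    0    0    0
  e   0    0    0    0    0    0
  c   0    0    0    0    0    0
  a   0    0    1    1    1    1
  e   0    0    1    1    1    1
  e   0    0    1    1    1    1
  d   0    0    1    1    1    1
LCS length = dp[6][5] = 1

1


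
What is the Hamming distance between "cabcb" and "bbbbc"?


Comparing "cabcb" and "bbbbc" position by position:
  Position 0: 'c' vs 'b' => differ
  Position 1: 'a' vs 'b' => differ
  Position 2: 'b' vs 'b' => same
  Position 3: 'c' vs 'b' => differ
  Position 4: 'b' vs 'c' => differ
Total differences (Hamming distance): 4

4


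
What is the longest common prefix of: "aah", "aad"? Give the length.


Words: aah, aad
  Position 0: all 'a' => match
  Position 1: all 'a' => match
  Position 2: ('h', 'd') => mismatch, stop
LCP = "aa" (length 2)

2


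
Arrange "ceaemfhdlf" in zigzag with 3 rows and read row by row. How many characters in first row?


Zigzag "ceaemfhdlf" into 3 rows:
Placing characters:
  'c' => row 0
  'e' => row 1
  'a' => row 2
  'e' => row 1
  'm' => row 0
  'f' => row 1
  'h' => row 2
  'd' => row 1
  'l' => row 0
  'f' => row 1
Rows:
  Row 0: "cml"
  Row 1: "eefdf"
  Row 2: "ah"
First row length: 3

3


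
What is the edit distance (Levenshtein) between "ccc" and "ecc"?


Computing edit distance: "ccc" -> "ecc"
DP table:
           e    c    c
      0    1    2    3
  c   1    1    1    2
  c   2    2    1    1
  c   3    3    2    1
Edit distance = dp[3][3] = 1

1


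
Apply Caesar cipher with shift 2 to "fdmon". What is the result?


Caesar cipher: shift "fdmon" by 2
  'f' (pos 5) + 2 = pos 7 = 'h'
  'd' (pos 3) + 2 = pos 5 = 'f'
  'm' (pos 12) + 2 = pos 14 = 'o'
  'o' (pos 14) + 2 = pos 16 = 'q'
  'n' (pos 13) + 2 = pos 15 = 'p'
Result: hfoqp

hfoqp


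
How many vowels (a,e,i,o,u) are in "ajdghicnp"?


Input: ajdghicnp
Checking each character:
  'a' at position 0: vowel (running total: 1)
  'j' at position 1: consonant
  'd' at position 2: consonant
  'g' at position 3: consonant
  'h' at position 4: consonant
  'i' at position 5: vowel (running total: 2)
  'c' at position 6: consonant
  'n' at position 7: consonant
  'p' at position 8: consonant
Total vowels: 2

2


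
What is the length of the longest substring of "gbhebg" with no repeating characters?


Input: "gbhebg"
Sliding window (track last position of each char):
  Position 0 ('g'): window [0,0] length 1 -- new best
  Position 1 ('b'): window [0,1] length 2 -- new best
  Position 2 ('h'): window [0,2] length 3 -- new best
  Position 3 ('e'): window [0,3] length 4 -- new best
  Position 4 ('b'): repeat (last at 1), move window start to 2
  Position 4 ('b'): window [2,4] length 3
  Position 5 ('g'): window [2,5] length 4
Longest substring with no repeats: "gbhe" with length 4

4


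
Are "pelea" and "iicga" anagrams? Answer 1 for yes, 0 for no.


Strings: "pelea", "iicga"
Sorted first:  aeelp
Sorted second: acgii
Differ at position 1: 'e' vs 'c' => not anagrams

0


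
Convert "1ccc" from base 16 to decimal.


Input: "1ccc" in base 16
Positional expansion:
  Digit '1' (value 1) x 16^3 = 4096
  Digit 'c' (value 12) x 16^2 = 3072
  Digit 'c' (value 12) x 16^1 = 192
  Digit 'c' (value 12) x 16^0 = 12
Sum = 7372

7372


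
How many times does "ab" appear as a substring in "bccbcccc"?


Searching for "ab" in "bccbcccc"
Scanning each position:
  Position 0: "bc" => no
  Position 1: "cc" => no
  Position 2: "cb" => no
  Position 3: "bc" => no
  Position 4: "cc" => no
  Position 5: "cc" => no
  Position 6: "cc" => no
Total occurrences: 0

0


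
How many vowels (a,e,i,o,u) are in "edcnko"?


Input: edcnko
Checking each character:
  'e' at position 0: vowel (running total: 1)
  'd' at position 1: consonant
  'c' at position 2: consonant
  'n' at position 3: consonant
  'k' at position 4: consonant
  'o' at position 5: vowel (running total: 2)
Total vowels: 2

2


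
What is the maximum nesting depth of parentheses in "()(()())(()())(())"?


Input: "()(()())(()())(())"
Tracking depth:
  Position 0 '(': depth becomes 1
  Position 1 ')': depth becomes 0
  Position 2 '(': depth becomes 1
  Position 3 '(': depth becomes 2
  Position 4 ')': depth becomes 1
  Position 5 '(': depth becomes 2
  Position 6 ')': depth becomes 1
  Position 7 ')': depth becomes 0
  Position 8 '(': depth becomes 1
  Position 9 '(': depth becomes 2
  Position 10 ')': depth becomes 1
  Position 11 '(': depth becomes 2
  Position 12 ')': depth becomes 1
  Position 13 ')': depth becomes 0
  Position 14 '(': depth becomes 1
  Position 15 '(': depth becomes 2
  Position 16 ')': depth becomes 1
  Position 17 ')': depth becomes 0
Maximum depth reached: 2

2


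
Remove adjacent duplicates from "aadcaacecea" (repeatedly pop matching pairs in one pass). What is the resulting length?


Input: aadcaacecea
Stack-based adjacent duplicate removal:
  Read 'a': push. Stack: a
  Read 'a': matches stack top 'a' => pop. Stack: (empty)
  Read 'd': push. Stack: d
  Read 'c': push. Stack: dc
  Read 'a': push. Stack: dca
  Read 'a': matches stack top 'a' => pop. Stack: dc
  Read 'c': matches stack top 'c' => pop. Stack: d
  Read 'e': push. Stack: de
  Read 'c': push. Stack: dec
  Read 'e': push. Stack: dece
  Read 'a': push. Stack: decea
Final stack: "decea" (length 5)

5


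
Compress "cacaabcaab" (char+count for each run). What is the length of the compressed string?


Input: cacaabcaab
Runs:
  'c' x 1 => "c1"
  'a' x 1 => "a1"
  'c' x 1 => "c1"
  'a' x 2 => "a2"
  'b' x 1 => "b1"
  'c' x 1 => "c1"
  'a' x 2 => "a2"
  'b' x 1 => "b1"
Compressed: "c1a1c1a2b1c1a2b1"
Compressed length: 16

16


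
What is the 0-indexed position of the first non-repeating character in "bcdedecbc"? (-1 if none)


Input: bcdedecbc
Character frequencies:
  'b': 2
  'c': 3
  'd': 2
  'e': 2
Scanning left to right for freq == 1:
  Position 0 ('b'): freq=2, skip
  Position 1 ('c'): freq=3, skip
  Position 2 ('d'): freq=2, skip
  Position 3 ('e'): freq=2, skip
  Position 4 ('d'): freq=2, skip
  Position 5 ('e'): freq=2, skip
  Position 6 ('c'): freq=3, skip
  Position 7 ('b'): freq=2, skip
  Position 8 ('c'): freq=3, skip
  No unique character found => answer = -1

-1


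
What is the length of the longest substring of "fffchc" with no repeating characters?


Input: "fffchc"
Sliding window (track last position of each char):
  Position 0 ('f'): window [0,0] length 1 -- new best
  Position 1 ('f'): repeat (last at 0), move window start to 1
  Position 1 ('f'): window [1,1] length 1
  Position 2 ('f'): repeat (last at 1), move window start to 2
  Position 2 ('f'): window [2,2] length 1
  Position 3 ('c'): window [2,3] length 2 -- new best
  Position 4 ('h'): window [2,4] length 3 -- new best
  Position 5 ('c'): repeat (last at 3), move window start to 4
  Position 5 ('c'): window [4,5] length 2
Longest substring with no repeats: "fch" with length 3

3


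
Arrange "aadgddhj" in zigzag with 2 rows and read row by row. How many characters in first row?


Zigzag "aadgddhj" into 2 rows:
Placing characters:
  'a' => row 0
  'a' => row 1
  'd' => row 0
  'g' => row 1
  'd' => row 0
  'd' => row 1
  'h' => row 0
  'j' => row 1
Rows:
  Row 0: "addh"
  Row 1: "agdj"
First row length: 4

4


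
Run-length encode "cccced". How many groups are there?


Input: cccced
Scanning for consecutive runs:
  Group 1: 'c' x 4 (positions 0-3)
  Group 2: 'e' x 1 (positions 4-4)
  Group 3: 'd' x 1 (positions 5-5)
Total groups: 3

3


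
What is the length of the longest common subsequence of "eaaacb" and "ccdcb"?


LCS of "eaaacb" and "ccdcb"
DP table:
           c    c    d    c    b
      0    0    0    0    0    0
  e   0    0    0    0    0    0
  a   0    0    0    0    0    0
  a   0    0    0    0    0    0
  a   0    0    0    0    0    0
  c   0    1    1    1    1    1
  b   0    1    1    1    1    2
LCS length = dp[6][5] = 2

2


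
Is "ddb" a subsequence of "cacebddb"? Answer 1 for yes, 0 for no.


Check if "ddb" is a subsequence of "cacebddb"
Greedy scan:
  Position 0 ('c'): no match needed
  Position 1 ('a'): no match needed
  Position 2 ('c'): no match needed
  Position 3 ('e'): no match needed
  Position 4 ('b'): no match needed
  Position 5 ('d'): matches sub[0] = 'd'
  Position 6 ('d'): matches sub[1] = 'd'
  Position 7 ('b'): matches sub[2] = 'b'
All 3 characters matched => is a subsequence

1


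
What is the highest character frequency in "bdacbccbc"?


Input: bdacbccbc
Character counts:
  'a': 1
  'b': 3
  'c': 4
  'd': 1
Maximum frequency: 4

4


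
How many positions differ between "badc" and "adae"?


Comparing "badc" and "adae" position by position:
  Position 0: 'b' vs 'a' => DIFFER
  Position 1: 'a' vs 'd' => DIFFER
  Position 2: 'd' vs 'a' => DIFFER
  Position 3: 'c' vs 'e' => DIFFER
Positions that differ: 4

4


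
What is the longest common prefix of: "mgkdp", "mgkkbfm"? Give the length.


Words: mgkdp, mgkkbfm
  Position 0: all 'm' => match
  Position 1: all 'g' => match
  Position 2: all 'k' => match
  Position 3: ('d', 'k') => mismatch, stop
LCP = "mgk" (length 3)

3


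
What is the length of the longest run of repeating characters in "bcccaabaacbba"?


Input: "bcccaabaacbba"
Scanning for longest run:
  Position 1 ('c'): new char, reset run to 1
  Position 2 ('c'): continues run of 'c', length=2
  Position 3 ('c'): continues run of 'c', length=3
  Position 4 ('a'): new char, reset run to 1
  Position 5 ('a'): continues run of 'a', length=2
  Position 6 ('b'): new char, reset run to 1
  Position 7 ('a'): new char, reset run to 1
  Position 8 ('a'): continues run of 'a', length=2
  Position 9 ('c'): new char, reset run to 1
  Position 10 ('b'): new char, reset run to 1
  Position 11 ('b'): continues run of 'b', length=2
  Position 12 ('a'): new char, reset run to 1
Longest run: 'c' with length 3

3


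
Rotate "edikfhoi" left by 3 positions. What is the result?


Input: "edikfhoi", rotate left by 3
First 3 characters: "edi"
Remaining characters: "kfhoi"
Concatenate remaining + first: "kfhoi" + "edi" = "kfhoiedi"

kfhoiedi


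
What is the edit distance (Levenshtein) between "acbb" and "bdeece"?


Computing edit distance: "acbb" -> "bdeece"
DP table:
           b    d    e    e    c    e
      0    1    2    3    4    5    6
  a   1    1    2    3    4    5    6
  c   2    2    2    3    4    4    5
  b   3    2    3    3    4    5    5
  b   4    3    3    4    4    5    6
Edit distance = dp[4][6] = 6

6


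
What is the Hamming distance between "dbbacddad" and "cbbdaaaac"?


Comparing "dbbacddad" and "cbbdaaaac" position by position:
  Position 0: 'd' vs 'c' => differ
  Position 1: 'b' vs 'b' => same
  Position 2: 'b' vs 'b' => same
  Position 3: 'a' vs 'd' => differ
  Position 4: 'c' vs 'a' => differ
  Position 5: 'd' vs 'a' => differ
  Position 6: 'd' vs 'a' => differ
  Position 7: 'a' vs 'a' => same
  Position 8: 'd' vs 'c' => differ
Total differences (Hamming distance): 6

6


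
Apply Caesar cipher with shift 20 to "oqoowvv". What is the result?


Caesar cipher: shift "oqoowvv" by 20
  'o' (pos 14) + 20 = pos 8 = 'i'
  'q' (pos 16) + 20 = pos 10 = 'k'
  'o' (pos 14) + 20 = pos 8 = 'i'
  'o' (pos 14) + 20 = pos 8 = 'i'
  'w' (pos 22) + 20 = pos 16 = 'q'
  'v' (pos 21) + 20 = pos 15 = 'p'
  'v' (pos 21) + 20 = pos 15 = 'p'
Result: ikiiqpp

ikiiqpp


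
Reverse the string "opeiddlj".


Input: opeiddlj
Reading characters right to left:
  Position 7: 'j'
  Position 6: 'l'
  Position 5: 'd'
  Position 4: 'd'
  Position 3: 'i'
  Position 2: 'e'
  Position 1: 'p'
  Position 0: 'o'
Reversed: jlddiepo

jlddiepo


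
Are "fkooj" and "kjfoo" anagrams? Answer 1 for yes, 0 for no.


Strings: "fkooj", "kjfoo"
Sorted first:  fjkoo
Sorted second: fjkoo
Sorted forms match => anagrams

1


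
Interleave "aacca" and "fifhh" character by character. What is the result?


Interleaving "aacca" and "fifhh":
  Position 0: 'a' from first, 'f' from second => "af"
  Position 1: 'a' from first, 'i' from second => "ai"
  Position 2: 'c' from first, 'f' from second => "cf"
  Position 3: 'c' from first, 'h' from second => "ch"
  Position 4: 'a' from first, 'h' from second => "ah"
Result: afaicfchah

afaicfchah


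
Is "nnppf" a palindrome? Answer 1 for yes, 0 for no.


Input: nnppf
Reversed: fppnn
  Compare pos 0 ('n') with pos 4 ('f'): MISMATCH
  Compare pos 1 ('n') with pos 3 ('p'): MISMATCH
Result: not a palindrome

0


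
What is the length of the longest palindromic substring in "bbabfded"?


Input: "bbabfded"
Checking substrings for palindromes:
  [1:4] "bab" (len 3) => palindrome
  [5:8] "ded" (len 3) => palindrome
  [0:2] "bb" (len 2) => palindrome
Longest palindromic substring: "bab" with length 3

3


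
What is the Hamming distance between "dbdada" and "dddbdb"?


Comparing "dbdada" and "dddbdb" position by position:
  Position 0: 'd' vs 'd' => same
  Position 1: 'b' vs 'd' => differ
  Position 2: 'd' vs 'd' => same
  Position 3: 'a' vs 'b' => differ
  Position 4: 'd' vs 'd' => same
  Position 5: 'a' vs 'b' => differ
Total differences (Hamming distance): 3

3


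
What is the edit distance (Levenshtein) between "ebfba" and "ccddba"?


Computing edit distance: "ebfba" -> "ccddba"
DP table:
           c    c    d    d    b    a
      0    1    2    3    4    5    6
  e   1    1    2    3    4    5    6
  b   2    2    2    3    4    4    5
  f   3    3    3    3    4    5    5
  b   4    4    4    4    4    4    5
  a   5    5    5    5    5    5    4
Edit distance = dp[5][6] = 4

4


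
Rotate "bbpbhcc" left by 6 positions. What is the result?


Input: "bbpbhcc", rotate left by 6
First 6 characters: "bbpbhc"
Remaining characters: "c"
Concatenate remaining + first: "c" + "bbpbhc" = "cbbpbhc"

cbbpbhc


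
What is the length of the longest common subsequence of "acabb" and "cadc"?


LCS of "acabb" and "cadc"
DP table:
           c    a    d    c
      0    0    0    0    0
  a   0    0    1    1    1
  c   0    1    1    1    2
  a   0    1    2    2    2
  b   0    1    2    2    2
  b   0    1    2    2    2
LCS length = dp[5][4] = 2

2


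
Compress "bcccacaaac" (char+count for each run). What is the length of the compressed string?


Input: bcccacaaac
Runs:
  'b' x 1 => "b1"
  'c' x 3 => "c3"
  'a' x 1 => "a1"
  'c' x 1 => "c1"
  'a' x 3 => "a3"
  'c' x 1 => "c1"
Compressed: "b1c3a1c1a3c1"
Compressed length: 12

12


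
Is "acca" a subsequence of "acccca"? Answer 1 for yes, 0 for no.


Check if "acca" is a subsequence of "acccca"
Greedy scan:
  Position 0 ('a'): matches sub[0] = 'a'
  Position 1 ('c'): matches sub[1] = 'c'
  Position 2 ('c'): matches sub[2] = 'c'
  Position 3 ('c'): no match needed
  Position 4 ('c'): no match needed
  Position 5 ('a'): matches sub[3] = 'a'
All 4 characters matched => is a subsequence

1
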